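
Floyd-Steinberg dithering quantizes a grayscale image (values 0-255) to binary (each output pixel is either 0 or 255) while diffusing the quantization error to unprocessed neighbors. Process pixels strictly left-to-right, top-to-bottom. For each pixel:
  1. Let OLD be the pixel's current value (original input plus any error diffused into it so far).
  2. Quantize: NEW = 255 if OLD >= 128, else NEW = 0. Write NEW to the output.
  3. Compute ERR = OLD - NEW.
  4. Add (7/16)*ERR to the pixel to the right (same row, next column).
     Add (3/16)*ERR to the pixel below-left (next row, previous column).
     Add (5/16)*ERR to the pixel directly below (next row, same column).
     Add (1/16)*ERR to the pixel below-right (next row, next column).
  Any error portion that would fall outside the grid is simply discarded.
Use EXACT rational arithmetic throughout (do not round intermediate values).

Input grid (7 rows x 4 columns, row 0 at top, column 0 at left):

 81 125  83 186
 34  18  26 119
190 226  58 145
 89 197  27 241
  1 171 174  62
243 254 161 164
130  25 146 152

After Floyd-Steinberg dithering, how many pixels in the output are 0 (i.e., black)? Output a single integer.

(0,0): OLD=81 → NEW=0, ERR=81
(0,1): OLD=2567/16 → NEW=255, ERR=-1513/16
(0,2): OLD=10657/256 → NEW=0, ERR=10657/256
(0,3): OLD=836455/4096 → NEW=255, ERR=-208025/4096
(1,0): OLD=10645/256 → NEW=0, ERR=10645/256
(1,1): OLD=39955/2048 → NEW=0, ERR=39955/2048
(1,2): OLD=2104463/65536 → NEW=0, ERR=2104463/65536
(1,3): OLD=125597977/1048576 → NEW=0, ERR=125597977/1048576
(2,0): OLD=6771585/32768 → NEW=255, ERR=-1584255/32768
(2,1): OLD=230229915/1048576 → NEW=255, ERR=-37156965/1048576
(2,2): OLD=159823463/2097152 → NEW=0, ERR=159823463/2097152
(2,3): OLD=7307479467/33554432 → NEW=255, ERR=-1248900693/33554432
(3,0): OLD=1128220529/16777216 → NEW=0, ERR=1128220529/16777216
(3,1): OLD=60831395887/268435456 → NEW=255, ERR=-7619645393/268435456
(3,2): OLD=125427815889/4294967296 → NEW=0, ERR=125427815889/4294967296
(3,3): OLD=16967410613303/68719476736 → NEW=255, ERR=-556055954377/68719476736
(4,0): OLD=71693673437/4294967296 → NEW=0, ERR=71693673437/4294967296
(4,1): OLD=6154211253783/34359738368 → NEW=255, ERR=-2607522030057/34359738368
(4,2): OLD=161225142999607/1099511627776 → NEW=255, ERR=-119150322083273/1099511627776
(4,3): OLD=244288324688305/17592186044416 → NEW=0, ERR=244288324688305/17592186044416
(5,0): OLD=128635843622093/549755813888 → NEW=255, ERR=-11551888919347/549755813888
(5,1): OLD=3550387899751739/17592186044416 → NEW=255, ERR=-935619541574341/17592186044416
(5,2): OLD=894810074606535/8796093022208 → NEW=0, ERR=894810074606535/8796093022208
(5,3): OLD=58004273695148231/281474976710656 → NEW=255, ERR=-13771845366069049/281474976710656
(6,0): OLD=31936586120566737/281474976710656 → NEW=0, ERR=31936586120566737/281474976710656
(6,1): OLD=341283730237803975/4503599627370496 → NEW=0, ERR=341283730237803975/4503599627370496
(6,2): OLD=14299541451980490433/72057594037927936 → NEW=255, ERR=-4075145027691133247/72057594037927936
(6,3): OLD=136420375569011159623/1152921504606846976 → NEW=0, ERR=136420375569011159623/1152921504606846976
Output grid:
  Row 0: .#.#  (2 black, running=2)
  Row 1: ....  (4 black, running=6)
  Row 2: ##.#  (1 black, running=7)
  Row 3: .#.#  (2 black, running=9)
  Row 4: .##.  (2 black, running=11)
  Row 5: ##.#  (1 black, running=12)
  Row 6: ..#.  (3 black, running=15)

Answer: 15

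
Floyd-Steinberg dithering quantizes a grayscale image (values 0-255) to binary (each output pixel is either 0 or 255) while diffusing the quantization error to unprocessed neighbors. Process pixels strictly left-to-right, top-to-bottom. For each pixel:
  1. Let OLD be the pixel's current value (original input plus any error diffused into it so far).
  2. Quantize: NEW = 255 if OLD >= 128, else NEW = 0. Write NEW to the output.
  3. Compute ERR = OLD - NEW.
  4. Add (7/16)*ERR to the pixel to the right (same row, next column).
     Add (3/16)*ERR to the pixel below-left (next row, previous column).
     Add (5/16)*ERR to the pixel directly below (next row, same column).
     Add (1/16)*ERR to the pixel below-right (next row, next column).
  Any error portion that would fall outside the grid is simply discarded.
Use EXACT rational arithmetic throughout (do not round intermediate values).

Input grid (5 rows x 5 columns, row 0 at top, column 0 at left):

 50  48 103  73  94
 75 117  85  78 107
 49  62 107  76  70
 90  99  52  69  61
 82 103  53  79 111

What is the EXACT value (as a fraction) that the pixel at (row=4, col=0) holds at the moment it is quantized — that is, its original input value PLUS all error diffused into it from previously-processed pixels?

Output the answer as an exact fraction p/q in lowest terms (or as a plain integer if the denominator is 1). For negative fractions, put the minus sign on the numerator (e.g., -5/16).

Answer: 110555342359/1073741824

Derivation:
(0,0): OLD=50 → NEW=0, ERR=50
(0,1): OLD=559/8 → NEW=0, ERR=559/8
(0,2): OLD=17097/128 → NEW=255, ERR=-15543/128
(0,3): OLD=40703/2048 → NEW=0, ERR=40703/2048
(0,4): OLD=3365113/32768 → NEW=0, ERR=3365113/32768
(1,0): OLD=13277/128 → NEW=0, ERR=13277/128
(1,1): OLD=168523/1024 → NEW=255, ERR=-92597/1024
(1,2): OLD=510695/32768 → NEW=0, ERR=510695/32768
(1,3): OLD=13460475/131072 → NEW=0, ERR=13460475/131072
(1,4): OLD=388525841/2097152 → NEW=255, ERR=-146247919/2097152
(2,0): OLD=1056105/16384 → NEW=0, ERR=1056105/16384
(2,1): OLD=37406803/524288 → NEW=0, ERR=37406803/524288
(2,2): OLD=1314400313/8388608 → NEW=255, ERR=-824694727/8388608
(2,3): OLD=7110799131/134217728 → NEW=0, ERR=7110799131/134217728
(2,4): OLD=167083641597/2147483648 → NEW=0, ERR=167083641597/2147483648
(3,0): OLD=1036171929/8388608 → NEW=0, ERR=1036171929/8388608
(3,1): OLD=10799972197/67108864 → NEW=255, ERR=-6312788123/67108864
(3,2): OLD=-11776923225/2147483648 → NEW=0, ERR=-11776923225/2147483648
(3,3): OLD=393422061247/4294967296 → NEW=0, ERR=393422061247/4294967296
(3,4): OLD=8844224497787/68719476736 → NEW=255, ERR=-8679242069893/68719476736
(4,0): OLD=110555342359/1073741824 → NEW=0, ERR=110555342359/1073741824
Target (4,0): original=82, with diffused error = 110555342359/1073741824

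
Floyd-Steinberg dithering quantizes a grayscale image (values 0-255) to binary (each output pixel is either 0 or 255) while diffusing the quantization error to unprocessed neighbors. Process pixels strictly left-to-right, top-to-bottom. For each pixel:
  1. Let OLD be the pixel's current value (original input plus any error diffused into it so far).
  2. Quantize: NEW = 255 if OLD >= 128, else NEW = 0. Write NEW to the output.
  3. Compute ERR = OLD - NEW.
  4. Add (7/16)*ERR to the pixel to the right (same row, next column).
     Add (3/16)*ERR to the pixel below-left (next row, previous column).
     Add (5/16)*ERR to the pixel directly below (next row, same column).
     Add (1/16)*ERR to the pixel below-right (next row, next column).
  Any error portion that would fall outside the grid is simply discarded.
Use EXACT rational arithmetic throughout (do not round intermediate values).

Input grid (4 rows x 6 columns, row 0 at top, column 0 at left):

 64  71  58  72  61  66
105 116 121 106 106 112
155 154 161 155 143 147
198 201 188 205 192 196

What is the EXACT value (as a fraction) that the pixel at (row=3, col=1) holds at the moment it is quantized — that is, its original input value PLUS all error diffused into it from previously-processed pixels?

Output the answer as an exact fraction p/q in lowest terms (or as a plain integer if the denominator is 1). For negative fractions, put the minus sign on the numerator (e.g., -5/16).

(0,0): OLD=64 → NEW=0, ERR=64
(0,1): OLD=99 → NEW=0, ERR=99
(0,2): OLD=1621/16 → NEW=0, ERR=1621/16
(0,3): OLD=29779/256 → NEW=0, ERR=29779/256
(0,4): OLD=458309/4096 → NEW=0, ERR=458309/4096
(0,5): OLD=7533539/65536 → NEW=0, ERR=7533539/65536
(1,0): OLD=2297/16 → NEW=255, ERR=-1783/16
(1,1): OLD=15511/128 → NEW=0, ERR=15511/128
(1,2): OLD=957131/4096 → NEW=255, ERR=-87349/4096
(1,3): OLD=2626899/16384 → NEW=255, ERR=-1551021/16384
(1,4): OLD=134609229/1048576 → NEW=255, ERR=-132777651/1048576
(1,5): OLD=1669614859/16777216 → NEW=0, ERR=1669614859/16777216
(2,0): OLD=292653/2048 → NEW=255, ERR=-229587/2048
(2,1): OLD=8641591/65536 → NEW=255, ERR=-8070089/65536
(2,2): OLD=94671573/1048576 → NEW=0, ERR=94671573/1048576
(2,3): OLD=1173074237/8388608 → NEW=255, ERR=-966020803/8388608
(2,4): OLD=17660365959/268435456 → NEW=0, ERR=17660365959/268435456
(2,5): OLD=854560864289/4294967296 → NEW=255, ERR=-240655796191/4294967296
(3,0): OLD=146673861/1048576 → NEW=255, ERR=-120713019/1048576
(3,1): OLD=1024044169/8388608 → NEW=0, ERR=1024044169/8388608
Target (3,1): original=201, with diffused error = 1024044169/8388608

Answer: 1024044169/8388608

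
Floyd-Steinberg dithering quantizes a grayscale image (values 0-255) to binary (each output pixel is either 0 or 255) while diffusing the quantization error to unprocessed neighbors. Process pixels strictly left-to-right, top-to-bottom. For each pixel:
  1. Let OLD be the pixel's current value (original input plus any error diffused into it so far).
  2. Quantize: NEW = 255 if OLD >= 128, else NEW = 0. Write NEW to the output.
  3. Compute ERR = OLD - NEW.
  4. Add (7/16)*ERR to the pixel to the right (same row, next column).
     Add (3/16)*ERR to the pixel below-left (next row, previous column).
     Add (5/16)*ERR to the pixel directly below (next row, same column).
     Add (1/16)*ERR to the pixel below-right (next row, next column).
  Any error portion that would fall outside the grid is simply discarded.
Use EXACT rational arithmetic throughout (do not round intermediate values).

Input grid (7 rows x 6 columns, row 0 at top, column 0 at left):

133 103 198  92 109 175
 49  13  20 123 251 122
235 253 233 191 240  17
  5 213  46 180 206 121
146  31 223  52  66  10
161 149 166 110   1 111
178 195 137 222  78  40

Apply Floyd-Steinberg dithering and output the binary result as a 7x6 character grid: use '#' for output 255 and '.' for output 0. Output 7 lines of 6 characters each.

Answer: #.#.#.
...##.
#####.
.#..#.
#.#...
.##..#
##.#..

Derivation:
(0,0): OLD=133 → NEW=255, ERR=-122
(0,1): OLD=397/8 → NEW=0, ERR=397/8
(0,2): OLD=28123/128 → NEW=255, ERR=-4517/128
(0,3): OLD=156797/2048 → NEW=0, ERR=156797/2048
(0,4): OLD=4669291/32768 → NEW=255, ERR=-3686549/32768
(0,5): OLD=65944557/524288 → NEW=0, ERR=65944557/524288
(1,0): OLD=2583/128 → NEW=0, ERR=2583/128
(1,1): OLD=23649/1024 → NEW=0, ERR=23649/1024
(1,2): OLD=1197109/32768 → NEW=0, ERR=1197109/32768
(1,3): OLD=18298737/131072 → NEW=255, ERR=-15124623/131072
(1,4): OLD=1625100947/8388608 → NEW=255, ERR=-513994093/8388608
(1,5): OLD=17108412181/134217728 → NEW=0, ERR=17108412181/134217728
(2,0): OLD=4024507/16384 → NEW=255, ERR=-153413/16384
(2,1): OLD=138533497/524288 → NEW=255, ERR=4840057/524288
(2,2): OLD=1914807595/8388608 → NEW=255, ERR=-224287445/8388608
(2,3): OLD=8995086099/67108864 → NEW=255, ERR=-8117674221/67108864
(2,4): OLD=396466731577/2147483648 → NEW=255, ERR=-151141598663/2147483648
(2,5): OLD=763214848287/34359738368 → NEW=0, ERR=763214848287/34359738368
(3,0): OLD=31917131/8388608 → NEW=0, ERR=31917131/8388608
(3,1): OLD=14223795375/67108864 → NEW=255, ERR=-2888964945/67108864
(3,2): OLD=-1767811939/536870912 → NEW=0, ERR=-1767811939/536870912
(3,3): OLD=4325583914679/34359738368 → NEW=0, ERR=4325583914679/34359738368
(3,4): OLD=64785426257175/274877906944 → NEW=255, ERR=-5308440013545/274877906944
(3,5): OLD=506187017051385/4398046511104 → NEW=0, ERR=506187017051385/4398046511104
(4,0): OLD=149376096709/1073741824 → NEW=255, ERR=-124428068411/1073741824
(4,1): OLD=-576059208639/17179869184 → NEW=0, ERR=-576059208639/17179869184
(4,2): OLD=125462619447795/549755813888 → NEW=255, ERR=-14725113093645/549755813888
(4,3): OLD=666706879166815/8796093022208 → NEW=0, ERR=666706879166815/8796093022208
(4,4): OLD=17250743567918287/140737488355328 → NEW=0, ERR=17250743567918287/140737488355328
(4,5): OLD=221545204553567049/2251799813685248 → NEW=0, ERR=221545204553567049/2251799813685248
(5,0): OLD=32572919919187/274877906944 → NEW=0, ERR=32572919919187/274877906944
(5,1): OLD=1566586755488003/8796093022208 → NEW=255, ERR=-676416965175037/8796093022208
(5,2): OLD=9577336792972433/70368744177664 → NEW=255, ERR=-8366692972331887/70368744177664
(5,3): OLD=231883429977857803/2251799813685248 → NEW=0, ERR=231883429977857803/2251799813685248
(5,4): OLD=484323108378104667/4503599627370496 → NEW=0, ERR=484323108378104667/4503599627370496
(5,5): OLD=14156130536565789239/72057594037927936 → NEW=255, ERR=-4218555943105834441/72057594037927936
(6,0): OLD=28233689218793193/140737488355328 → NEW=255, ERR=-7654370311815447/140737488355328
(6,1): OLD=297884191436544693/2251799813685248 → NEW=255, ERR=-276324761053193547/2251799813685248
(6,2): OLD=546372133875342701/9007199254740992 → NEW=0, ERR=546372133875342701/9007199254740992
(6,3): OLD=42290847239334705017/144115188075855872 → NEW=255, ERR=5541474279991457657/144115188075855872
(6,4): OLD=285666975879052971321/2305843009213693952 → NEW=0, ERR=285666975879052971321/2305843009213693952
(6,5): OLD=3048412837642791007471/36893488147419103232 → NEW=0, ERR=3048412837642791007471/36893488147419103232
Row 0: #.#.#.
Row 1: ...##.
Row 2: #####.
Row 3: .#..#.
Row 4: #.#...
Row 5: .##..#
Row 6: ##.#..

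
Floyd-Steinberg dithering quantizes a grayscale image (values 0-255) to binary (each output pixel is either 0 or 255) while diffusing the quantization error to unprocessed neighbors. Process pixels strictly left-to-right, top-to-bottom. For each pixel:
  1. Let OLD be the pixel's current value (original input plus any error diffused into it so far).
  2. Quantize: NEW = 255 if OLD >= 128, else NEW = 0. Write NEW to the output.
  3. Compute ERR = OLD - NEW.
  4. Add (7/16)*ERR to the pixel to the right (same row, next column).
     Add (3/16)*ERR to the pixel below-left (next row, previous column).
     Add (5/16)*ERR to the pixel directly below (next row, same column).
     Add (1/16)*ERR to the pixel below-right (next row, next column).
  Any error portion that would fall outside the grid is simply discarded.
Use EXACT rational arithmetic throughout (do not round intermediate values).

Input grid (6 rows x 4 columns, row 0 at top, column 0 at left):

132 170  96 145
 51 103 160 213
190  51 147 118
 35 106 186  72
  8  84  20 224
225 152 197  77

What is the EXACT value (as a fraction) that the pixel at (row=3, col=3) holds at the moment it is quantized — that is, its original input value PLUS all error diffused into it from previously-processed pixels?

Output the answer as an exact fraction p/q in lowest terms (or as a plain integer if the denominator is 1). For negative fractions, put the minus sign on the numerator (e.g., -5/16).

Answer: 5102349192675/68719476736

Derivation:
(0,0): OLD=132 → NEW=255, ERR=-123
(0,1): OLD=1859/16 → NEW=0, ERR=1859/16
(0,2): OLD=37589/256 → NEW=255, ERR=-27691/256
(0,3): OLD=400083/4096 → NEW=0, ERR=400083/4096
(1,0): OLD=8793/256 → NEW=0, ERR=8793/256
(1,1): OLD=258799/2048 → NEW=0, ERR=258799/2048
(1,2): OLD=13569819/65536 → NEW=255, ERR=-3141861/65536
(1,3): OLD=226271405/1048576 → NEW=255, ERR=-41115475/1048576
(2,0): OLD=7354037/32768 → NEW=255, ERR=-1001803/32768
(2,1): OLD=73685399/1048576 → NEW=0, ERR=73685399/1048576
(2,2): OLD=342482291/2097152 → NEW=255, ERR=-192291469/2097152
(2,3): OLD=2101688391/33554432 → NEW=0, ERR=2101688391/33554432
(3,0): OLD=647970277/16777216 → NEW=0, ERR=647970277/16777216
(3,1): OLD=33756863803/268435456 → NEW=0, ERR=33756863803/268435456
(3,2): OLD=981399407045/4294967296 → NEW=255, ERR=-113817253435/4294967296
(3,3): OLD=5102349192675/68719476736 → NEW=0, ERR=5102349192675/68719476736
Target (3,3): original=72, with diffused error = 5102349192675/68719476736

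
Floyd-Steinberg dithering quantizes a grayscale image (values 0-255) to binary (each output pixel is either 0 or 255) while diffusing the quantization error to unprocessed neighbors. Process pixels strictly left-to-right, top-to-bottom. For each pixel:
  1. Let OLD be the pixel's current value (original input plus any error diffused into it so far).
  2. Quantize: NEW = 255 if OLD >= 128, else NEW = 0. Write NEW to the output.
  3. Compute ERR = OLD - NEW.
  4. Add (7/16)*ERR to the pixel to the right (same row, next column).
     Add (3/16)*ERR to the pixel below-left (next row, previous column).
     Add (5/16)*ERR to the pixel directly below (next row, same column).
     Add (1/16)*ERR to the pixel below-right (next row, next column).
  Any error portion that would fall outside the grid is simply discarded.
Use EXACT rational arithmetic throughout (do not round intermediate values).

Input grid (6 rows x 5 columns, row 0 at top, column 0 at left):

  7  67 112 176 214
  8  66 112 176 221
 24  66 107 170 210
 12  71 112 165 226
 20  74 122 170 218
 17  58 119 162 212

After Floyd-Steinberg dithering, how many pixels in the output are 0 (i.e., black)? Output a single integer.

Answer: 16

Derivation:
(0,0): OLD=7 → NEW=0, ERR=7
(0,1): OLD=1121/16 → NEW=0, ERR=1121/16
(0,2): OLD=36519/256 → NEW=255, ERR=-28761/256
(0,3): OLD=519569/4096 → NEW=0, ERR=519569/4096
(0,4): OLD=17661687/65536 → NEW=255, ERR=950007/65536
(1,0): OLD=5971/256 → NEW=0, ERR=5971/256
(1,1): OLD=158661/2048 → NEW=0, ERR=158661/2048
(1,2): OLD=9106089/65536 → NEW=255, ERR=-7605591/65536
(1,3): OLD=42090741/262144 → NEW=255, ERR=-24755979/262144
(1,4): OLD=805901887/4194304 → NEW=255, ERR=-263645633/4194304
(2,0): OLD=1501255/32768 → NEW=0, ERR=1501255/32768
(2,1): OLD=94321149/1048576 → NEW=0, ERR=94321149/1048576
(2,2): OLD=1631125559/16777216 → NEW=0, ERR=1631125559/16777216
(2,3): OLD=44019214261/268435456 → NEW=255, ERR=-24431827019/268435456
(2,4): OLD=621203617971/4294967296 → NEW=255, ERR=-474013042509/4294967296
(3,0): OLD=724490839/16777216 → NEW=0, ERR=724490839/16777216
(3,1): OLD=18669032203/134217728 → NEW=255, ERR=-15556488437/134217728
(3,2): OLD=344586276841/4294967296 → NEW=0, ERR=344586276841/4294967296
(3,3): OLD=1348975056673/8589934592 → NEW=255, ERR=-841458264287/8589934592
(3,4): OLD=19649046744965/137438953472 → NEW=255, ERR=-15397886390395/137438953472
(4,0): OLD=25259841209/2147483648 → NEW=0, ERR=25259841209/2147483648
(4,1): OLD=4169069390777/68719476736 → NEW=0, ERR=4169069390777/68719476736
(4,2): OLD=162730886048759/1099511627776 → NEW=255, ERR=-117644579034121/1099511627776
(4,3): OLD=1347291098670009/17592186044416 → NEW=0, ERR=1347291098670009/17592186044416
(4,4): OLD=59214628798500495/281474976710656 → NEW=255, ERR=-12561490262716785/281474976710656
(5,0): OLD=35240480437963/1099511627776 → NEW=0, ERR=35240480437963/1099511627776
(5,1): OLD=630277503250337/8796093022208 → NEW=0, ERR=630277503250337/8796093022208
(5,2): OLD=38016996011392041/281474976710656 → NEW=255, ERR=-33759123049825239/281474976710656
(5,3): OLD=133312770789489767/1125899906842624 → NEW=0, ERR=133312770789489767/1125899906842624
(5,4): OLD=4587238704597153853/18014398509481984 → NEW=255, ERR=-6432915320752067/18014398509481984
Output grid:
  Row 0: ..#.#  (3 black, running=3)
  Row 1: ..###  (2 black, running=5)
  Row 2: ...##  (3 black, running=8)
  Row 3: .#.##  (2 black, running=10)
  Row 4: ..#.#  (3 black, running=13)
  Row 5: ..#.#  (3 black, running=16)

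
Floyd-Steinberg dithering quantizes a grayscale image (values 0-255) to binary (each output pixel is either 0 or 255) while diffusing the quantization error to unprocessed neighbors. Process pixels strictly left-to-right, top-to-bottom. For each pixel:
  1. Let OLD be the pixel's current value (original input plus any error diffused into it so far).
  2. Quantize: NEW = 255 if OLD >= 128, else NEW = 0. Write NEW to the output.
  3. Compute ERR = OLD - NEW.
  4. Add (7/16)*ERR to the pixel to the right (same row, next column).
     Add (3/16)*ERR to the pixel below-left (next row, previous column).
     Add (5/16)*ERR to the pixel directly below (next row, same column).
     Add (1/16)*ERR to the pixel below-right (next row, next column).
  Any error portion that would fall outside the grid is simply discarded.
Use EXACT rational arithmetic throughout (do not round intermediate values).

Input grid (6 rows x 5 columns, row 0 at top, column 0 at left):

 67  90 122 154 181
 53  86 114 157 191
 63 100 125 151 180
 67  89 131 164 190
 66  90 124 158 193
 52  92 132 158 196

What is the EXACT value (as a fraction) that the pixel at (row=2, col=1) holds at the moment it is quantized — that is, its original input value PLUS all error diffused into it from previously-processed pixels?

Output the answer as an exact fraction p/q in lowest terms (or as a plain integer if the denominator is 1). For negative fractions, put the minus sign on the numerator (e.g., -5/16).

(0,0): OLD=67 → NEW=0, ERR=67
(0,1): OLD=1909/16 → NEW=0, ERR=1909/16
(0,2): OLD=44595/256 → NEW=255, ERR=-20685/256
(0,3): OLD=485989/4096 → NEW=0, ERR=485989/4096
(0,4): OLD=15263939/65536 → NEW=255, ERR=-1447741/65536
(1,0): OLD=24655/256 → NEW=0, ERR=24655/256
(1,1): OLD=316329/2048 → NEW=255, ERR=-205911/2048
(1,2): OLD=4880221/65536 → NEW=0, ERR=4880221/65536
(1,3): OLD=57007129/262144 → NEW=255, ERR=-9839591/262144
(1,4): OLD=734383403/4194304 → NEW=255, ERR=-335164117/4194304
(2,0): OLD=2432851/32768 → NEW=0, ERR=2432851/32768
(2,1): OLD=126924097/1048576 → NEW=0, ERR=126924097/1048576
Target (2,1): original=100, with diffused error = 126924097/1048576

Answer: 126924097/1048576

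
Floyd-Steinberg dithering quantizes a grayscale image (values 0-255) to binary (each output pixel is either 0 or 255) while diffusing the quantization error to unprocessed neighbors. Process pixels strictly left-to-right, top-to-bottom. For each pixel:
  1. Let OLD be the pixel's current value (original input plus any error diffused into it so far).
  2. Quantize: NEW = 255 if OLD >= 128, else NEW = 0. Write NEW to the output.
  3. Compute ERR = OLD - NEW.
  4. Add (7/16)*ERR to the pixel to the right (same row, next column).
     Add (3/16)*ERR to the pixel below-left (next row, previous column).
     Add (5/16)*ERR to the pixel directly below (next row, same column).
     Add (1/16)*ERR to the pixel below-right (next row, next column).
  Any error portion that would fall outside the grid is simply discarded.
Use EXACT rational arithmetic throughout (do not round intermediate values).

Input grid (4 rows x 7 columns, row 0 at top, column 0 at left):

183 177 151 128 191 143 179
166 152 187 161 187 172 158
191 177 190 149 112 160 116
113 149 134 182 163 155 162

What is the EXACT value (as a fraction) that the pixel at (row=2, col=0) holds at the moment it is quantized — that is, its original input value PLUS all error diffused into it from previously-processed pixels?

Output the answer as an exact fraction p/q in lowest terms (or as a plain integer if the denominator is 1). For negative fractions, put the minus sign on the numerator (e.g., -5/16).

Answer: 887059/4096

Derivation:
(0,0): OLD=183 → NEW=255, ERR=-72
(0,1): OLD=291/2 → NEW=255, ERR=-219/2
(0,2): OLD=3299/32 → NEW=0, ERR=3299/32
(0,3): OLD=88629/512 → NEW=255, ERR=-41931/512
(0,4): OLD=1271155/8192 → NEW=255, ERR=-817805/8192
(0,5): OLD=13018661/131072 → NEW=0, ERR=13018661/131072
(0,6): OLD=466520835/2097152 → NEW=255, ERR=-68252925/2097152
(1,0): OLD=3935/32 → NEW=0, ERR=3935/32
(1,1): OLD=47721/256 → NEW=255, ERR=-17559/256
(1,2): OLD=1368141/8192 → NEW=255, ERR=-720819/8192
(1,3): OLD=2773377/32768 → NEW=0, ERR=2773377/32768
(1,4): OLD=432719227/2097152 → NEW=255, ERR=-102054533/2097152
(1,5): OLD=2842178299/16777216 → NEW=255, ERR=-1436011781/16777216
(1,6): OLD=31296991189/268435456 → NEW=0, ERR=31296991189/268435456
(2,0): OLD=887059/4096 → NEW=255, ERR=-157421/4096
Target (2,0): original=191, with diffused error = 887059/4096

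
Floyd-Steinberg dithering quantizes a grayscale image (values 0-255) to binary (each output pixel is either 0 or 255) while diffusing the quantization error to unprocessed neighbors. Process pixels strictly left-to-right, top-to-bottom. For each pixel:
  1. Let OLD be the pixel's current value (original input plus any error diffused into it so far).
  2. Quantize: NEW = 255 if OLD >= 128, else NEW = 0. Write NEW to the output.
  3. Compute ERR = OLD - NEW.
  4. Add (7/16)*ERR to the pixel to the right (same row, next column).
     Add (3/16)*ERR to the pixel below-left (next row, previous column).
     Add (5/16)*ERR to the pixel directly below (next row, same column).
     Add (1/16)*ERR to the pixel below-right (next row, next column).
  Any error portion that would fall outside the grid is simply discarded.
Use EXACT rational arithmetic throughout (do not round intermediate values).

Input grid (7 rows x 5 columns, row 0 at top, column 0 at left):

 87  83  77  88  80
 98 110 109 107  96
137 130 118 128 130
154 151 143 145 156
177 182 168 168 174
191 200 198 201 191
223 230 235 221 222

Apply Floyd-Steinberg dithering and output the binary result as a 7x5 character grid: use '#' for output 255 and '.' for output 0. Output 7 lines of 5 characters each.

(0,0): OLD=87 → NEW=0, ERR=87
(0,1): OLD=1937/16 → NEW=0, ERR=1937/16
(0,2): OLD=33271/256 → NEW=255, ERR=-32009/256
(0,3): OLD=136385/4096 → NEW=0, ERR=136385/4096
(0,4): OLD=6197575/65536 → NEW=0, ERR=6197575/65536
(1,0): OLD=37859/256 → NEW=255, ERR=-27421/256
(1,1): OLD=169909/2048 → NEW=0, ERR=169909/2048
(1,2): OLD=7866457/65536 → NEW=0, ERR=7866457/65536
(1,3): OLD=47143013/262144 → NEW=255, ERR=-19703707/262144
(1,4): OLD=397407375/4194304 → NEW=0, ERR=397407375/4194304
(2,0): OLD=3902103/32768 → NEW=0, ERR=3902103/32768
(2,1): OLD=234709357/1048576 → NEW=255, ERR=-32677523/1048576
(2,2): OLD=2230834311/16777216 → NEW=255, ERR=-2047355769/16777216
(2,3): OLD=20505763237/268435456 → NEW=0, ERR=20505763237/268435456
(2,4): OLD=808879855171/4294967296 → NEW=255, ERR=-286336805309/4294967296
(3,0): OLD=3109995175/16777216 → NEW=255, ERR=-1168194905/16777216
(3,1): OLD=12798998555/134217728 → NEW=0, ERR=12798998555/134217728
(3,2): OLD=682729685401/4294967296 → NEW=255, ERR=-412486975079/4294967296
(3,3): OLD=916780358417/8589934592 → NEW=0, ERR=916780358417/8589934592
(3,4): OLD=25650755621045/137438953472 → NEW=255, ERR=-9396177514315/137438953472
(4,0): OLD=371773805161/2147483648 → NEW=255, ERR=-175834525079/2147483648
(4,1): OLD=10556582362729/68719476736 → NEW=255, ERR=-6966884204951/68719476736
(4,2): OLD=131506621887559/1099511627776 → NEW=0, ERR=131506621887559/1099511627776
(4,3): OLD=4131668112097897/17592186044416 → NEW=255, ERR=-354339329228183/17592186044416
(4,4): OLD=42360283207933279/281474976710656 → NEW=255, ERR=-29415835853284001/281474976710656
(5,0): OLD=160972544277723/1099511627776 → NEW=255, ERR=-119402920805157/1099511627776
(5,1): OLD=1214879307836625/8796093022208 → NEW=255, ERR=-1028124412826415/8796093022208
(5,2): OLD=49012293015992793/281474976710656 → NEW=255, ERR=-22763826045224487/281474976710656
(5,3): OLD=165736946022501687/1125899906842624 → NEW=255, ERR=-121367530222367433/1125899906842624
(5,4): OLD=1980182969618203181/18014398509481984 → NEW=0, ERR=1980182969618203181/18014398509481984
(6,0): OLD=23523969832552619/140737488355328 → NEW=255, ERR=-12364089698056021/140737488355328
(6,1): OLD=599372126608409733/4503599627370496 → NEW=255, ERR=-549045778371066747/4503599627370496
(6,2): OLD=9286298004662105095/72057594037927936 → NEW=255, ERR=-9088388475009518585/72057594037927936
(6,3): OLD=170273979689729942541/1152921504606846976 → NEW=255, ERR=-123721003985016036339/1152921504606846976
(6,4): OLD=3738508355798528970907/18446744073709551616 → NEW=255, ERR=-965411382997406691173/18446744073709551616
Row 0: ..#..
Row 1: #..#.
Row 2: .##.#
Row 3: #.#.#
Row 4: ##.##
Row 5: ####.
Row 6: #####

Answer: ..#..
#..#.
.##.#
#.#.#
##.##
####.
#####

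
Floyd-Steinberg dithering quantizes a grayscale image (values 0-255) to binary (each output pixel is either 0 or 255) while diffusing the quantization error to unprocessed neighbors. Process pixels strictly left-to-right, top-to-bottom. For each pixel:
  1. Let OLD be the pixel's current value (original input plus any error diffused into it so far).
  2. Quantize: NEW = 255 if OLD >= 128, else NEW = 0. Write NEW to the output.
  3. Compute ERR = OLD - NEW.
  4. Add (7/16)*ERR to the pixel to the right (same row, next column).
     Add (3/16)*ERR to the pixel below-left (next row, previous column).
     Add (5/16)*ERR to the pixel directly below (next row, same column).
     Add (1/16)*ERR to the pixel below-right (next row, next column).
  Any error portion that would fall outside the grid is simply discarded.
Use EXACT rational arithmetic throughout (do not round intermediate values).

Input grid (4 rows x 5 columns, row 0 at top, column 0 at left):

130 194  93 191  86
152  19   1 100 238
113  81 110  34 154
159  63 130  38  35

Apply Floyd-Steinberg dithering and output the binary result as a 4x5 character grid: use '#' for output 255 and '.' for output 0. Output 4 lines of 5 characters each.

(0,0): OLD=130 → NEW=255, ERR=-125
(0,1): OLD=2229/16 → NEW=255, ERR=-1851/16
(0,2): OLD=10851/256 → NEW=0, ERR=10851/256
(0,3): OLD=858293/4096 → NEW=255, ERR=-186187/4096
(0,4): OLD=4332787/65536 → NEW=0, ERR=4332787/65536
(1,0): OLD=23359/256 → NEW=0, ERR=23359/256
(1,1): OLD=46905/2048 → NEW=0, ERR=46905/2048
(1,2): OLD=557869/65536 → NEW=0, ERR=557869/65536
(1,3): OLD=27410985/262144 → NEW=0, ERR=27410985/262144
(1,4): OLD=1264861019/4194304 → NEW=255, ERR=195313499/4194304
(2,0): OLD=4777859/32768 → NEW=255, ERR=-3577981/32768
(2,1): OLD=50001233/1048576 → NEW=0, ERR=50001233/1048576
(2,2): OLD=2593079091/16777216 → NEW=255, ERR=-1685110989/16777216
(2,3): OLD=8589120233/268435456 → NEW=0, ERR=8589120233/268435456
(2,4): OLD=812117973535/4294967296 → NEW=255, ERR=-283098686945/4294967296
(3,0): OLD=2245104083/16777216 → NEW=255, ERR=-2033085997/16777216
(3,1): OLD=-103664425/134217728 → NEW=0, ERR=-103664425/134217728
(3,2): OLD=460653243757/4294967296 → NEW=0, ERR=460653243757/4294967296
(3,3): OLD=655294745861/8589934592 → NEW=0, ERR=655294745861/8589934592
(3,4): OLD=6841291570553/137438953472 → NEW=0, ERR=6841291570553/137438953472
Row 0: ##.#.
Row 1: ....#
Row 2: #.#.#
Row 3: #....

Answer: ##.#.
....#
#.#.#
#....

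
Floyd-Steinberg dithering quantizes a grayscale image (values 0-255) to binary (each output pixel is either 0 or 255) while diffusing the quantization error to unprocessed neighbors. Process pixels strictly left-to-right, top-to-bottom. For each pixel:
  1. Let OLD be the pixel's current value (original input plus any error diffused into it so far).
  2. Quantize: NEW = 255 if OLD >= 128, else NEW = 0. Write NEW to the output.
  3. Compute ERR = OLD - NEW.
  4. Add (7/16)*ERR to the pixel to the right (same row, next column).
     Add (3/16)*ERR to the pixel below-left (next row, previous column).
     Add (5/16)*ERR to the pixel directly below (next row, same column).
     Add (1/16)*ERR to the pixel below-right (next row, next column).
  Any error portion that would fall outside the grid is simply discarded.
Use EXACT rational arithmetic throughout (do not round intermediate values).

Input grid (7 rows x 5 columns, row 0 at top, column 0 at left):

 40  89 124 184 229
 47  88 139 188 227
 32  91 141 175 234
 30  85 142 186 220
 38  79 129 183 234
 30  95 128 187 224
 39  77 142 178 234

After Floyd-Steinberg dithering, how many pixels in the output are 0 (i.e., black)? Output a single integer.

(0,0): OLD=40 → NEW=0, ERR=40
(0,1): OLD=213/2 → NEW=0, ERR=213/2
(0,2): OLD=5459/32 → NEW=255, ERR=-2701/32
(0,3): OLD=75301/512 → NEW=255, ERR=-55259/512
(0,4): OLD=1489155/8192 → NEW=255, ERR=-599805/8192
(1,0): OLD=2543/32 → NEW=0, ERR=2543/32
(1,1): OLD=36537/256 → NEW=255, ERR=-28743/256
(1,2): OLD=408957/8192 → NEW=0, ERR=408957/8192
(1,3): OLD=5148161/32768 → NEW=255, ERR=-3207679/32768
(1,4): OLD=81026947/524288 → NEW=255, ERR=-52666493/524288
(2,0): OLD=146563/4096 → NEW=0, ERR=146563/4096
(2,1): OLD=11258433/131072 → NEW=0, ERR=11258433/131072
(2,2): OLD=354015459/2097152 → NEW=255, ERR=-180758301/2097152
(2,3): OLD=3052955289/33554432 → NEW=0, ERR=3052955289/33554432
(2,4): OLD=126860539375/536870912 → NEW=255, ERR=-10041543185/536870912
(3,0): OLD=120139939/2097152 → NEW=0, ERR=120139939/2097152
(3,1): OLD=2063273143/16777216 → NEW=0, ERR=2063273143/16777216
(3,2): OLD=102701854141/536870912 → NEW=255, ERR=-34200228419/536870912
(3,3): OLD=190770487961/1073741824 → NEW=255, ERR=-83033677159/1073741824
(3,4): OLD=3195614617765/17179869184 → NEW=255, ERR=-1185252024155/17179869184
(4,0): OLD=21195964317/268435456 → NEW=0, ERR=21195964317/268435456
(4,1): OLD=1233627175213/8589934592 → NEW=255, ERR=-956806145747/8589934592
(4,2): OLD=7359551301539/137438953472 → NEW=0, ERR=7359551301539/137438953472
(4,3): OLD=363595254440045/2199023255552 → NEW=255, ERR=-197155675725715/2199023255552
(4,4): OLD=5924439072425851/35184372088832 → NEW=255, ERR=-3047575810226309/35184372088832
(5,0): OLD=4644104457639/137438953472 → NEW=0, ERR=4644104457639/137438953472
(5,1): OLD=98901218228037/1099511627776 → NEW=0, ERR=98901218228037/1099511627776
(5,2): OLD=5640571386197757/35184372088832 → NEW=255, ERR=-3331443496454403/35184372088832
(5,3): OLD=14730100114765595/140737488355328 → NEW=0, ERR=14730100114765595/140737488355328
(5,4): OLD=533944379617882777/2251799813685248 → NEW=255, ERR=-40264572871855463/2251799813685248
(6,0): OLD=1168563088721895/17592186044416 → NEW=0, ERR=1168563088721895/17592186044416
(6,1): OLD=66725784823825849/562949953421312 → NEW=0, ERR=66725784823825849/562949953421312
(6,2): OLD=1706985933333591651/9007199254740992 → NEW=255, ERR=-589849876625361309/9007199254740992
(6,3): OLD=24901161968295213729/144115188075855872 → NEW=255, ERR=-11848210991048033631/144115188075855872
(6,4): OLD=458828746417194370471/2305843009213693952 → NEW=255, ERR=-129161220932297587289/2305843009213693952
Output grid:
  Row 0: ..###  (2 black, running=2)
  Row 1: .#.##  (2 black, running=4)
  Row 2: ..#.#  (3 black, running=7)
  Row 3: ..###  (2 black, running=9)
  Row 4: .#.##  (2 black, running=11)
  Row 5: ..#.#  (3 black, running=14)
  Row 6: ..###  (2 black, running=16)

Answer: 16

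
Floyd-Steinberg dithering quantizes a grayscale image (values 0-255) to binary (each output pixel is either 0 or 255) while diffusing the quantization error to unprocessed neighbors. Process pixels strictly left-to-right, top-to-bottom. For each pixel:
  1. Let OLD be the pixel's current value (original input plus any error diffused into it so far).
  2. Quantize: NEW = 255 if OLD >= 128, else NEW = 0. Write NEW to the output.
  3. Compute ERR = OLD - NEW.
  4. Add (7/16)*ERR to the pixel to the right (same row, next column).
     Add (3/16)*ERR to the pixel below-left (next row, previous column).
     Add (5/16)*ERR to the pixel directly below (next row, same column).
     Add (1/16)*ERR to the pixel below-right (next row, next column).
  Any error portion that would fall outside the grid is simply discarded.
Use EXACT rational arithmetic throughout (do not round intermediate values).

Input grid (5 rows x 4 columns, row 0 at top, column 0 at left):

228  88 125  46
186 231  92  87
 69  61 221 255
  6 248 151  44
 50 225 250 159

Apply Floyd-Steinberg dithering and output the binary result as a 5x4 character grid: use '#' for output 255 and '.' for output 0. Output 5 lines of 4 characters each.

(0,0): OLD=228 → NEW=255, ERR=-27
(0,1): OLD=1219/16 → NEW=0, ERR=1219/16
(0,2): OLD=40533/256 → NEW=255, ERR=-24747/256
(0,3): OLD=15187/4096 → NEW=0, ERR=15187/4096
(1,0): OLD=49113/256 → NEW=255, ERR=-16167/256
(1,1): OLD=424687/2048 → NEW=255, ERR=-97553/2048
(1,2): OLD=3041435/65536 → NEW=0, ERR=3041435/65536
(1,3): OLD=107395885/1048576 → NEW=0, ERR=107395885/1048576
(2,0): OLD=1321653/32768 → NEW=0, ERR=1321653/32768
(2,1): OLD=71843351/1048576 → NEW=0, ERR=71843351/1048576
(2,2): OLD=590777939/2097152 → NEW=255, ERR=56004179/2097152
(2,3): OLD=10119694183/33554432 → NEW=255, ERR=1563314023/33554432
(3,0): OLD=527657829/16777216 → NEW=0, ERR=527657829/16777216
(3,1): OLD=78033852603/268435456 → NEW=255, ERR=9582811323/268435456
(3,2): OLD=807373849925/4294967296 → NEW=255, ERR=-287842810555/4294967296
(3,3): OLD=2123974835811/68719476736 → NEW=0, ERR=2123974835811/68719476736
(4,0): OLD=285709425089/4294967296 → NEW=0, ERR=285709425089/4294967296
(4,1): OLD=8750012559811/34359738368 → NEW=255, ERR=-11720724029/34359738368
(4,2): OLD=260511516169315/1099511627776 → NEW=255, ERR=-19863948913565/1099511627776
(4,3): OLD=2754340166029989/17592186044416 → NEW=255, ERR=-1731667275296091/17592186044416
Row 0: #.#.
Row 1: ##..
Row 2: ..##
Row 3: .##.
Row 4: .###

Answer: #.#.
##..
..##
.##.
.###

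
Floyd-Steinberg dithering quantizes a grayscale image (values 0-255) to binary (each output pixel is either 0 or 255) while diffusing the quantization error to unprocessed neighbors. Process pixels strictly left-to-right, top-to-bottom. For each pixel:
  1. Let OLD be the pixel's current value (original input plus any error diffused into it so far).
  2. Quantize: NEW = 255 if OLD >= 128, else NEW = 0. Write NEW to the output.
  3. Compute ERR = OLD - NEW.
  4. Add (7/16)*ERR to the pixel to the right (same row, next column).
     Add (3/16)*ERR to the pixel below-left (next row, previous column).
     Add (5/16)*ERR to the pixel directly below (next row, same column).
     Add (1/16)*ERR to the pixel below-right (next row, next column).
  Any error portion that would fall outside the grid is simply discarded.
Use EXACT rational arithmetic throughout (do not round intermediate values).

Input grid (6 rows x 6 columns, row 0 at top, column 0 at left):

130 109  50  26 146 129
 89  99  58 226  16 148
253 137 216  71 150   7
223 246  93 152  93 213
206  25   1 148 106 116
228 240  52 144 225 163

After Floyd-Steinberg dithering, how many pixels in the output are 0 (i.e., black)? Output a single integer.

Answer: 17

Derivation:
(0,0): OLD=130 → NEW=255, ERR=-125
(0,1): OLD=869/16 → NEW=0, ERR=869/16
(0,2): OLD=18883/256 → NEW=0, ERR=18883/256
(0,3): OLD=238677/4096 → NEW=0, ERR=238677/4096
(0,4): OLD=11238995/65536 → NEW=255, ERR=-5472685/65536
(0,5): OLD=96957509/1048576 → NEW=0, ERR=96957509/1048576
(1,0): OLD=15391/256 → NEW=0, ERR=15391/256
(1,1): OLD=303705/2048 → NEW=255, ERR=-218535/2048
(1,2): OLD=3190733/65536 → NEW=0, ERR=3190733/65536
(1,3): OLD=66705865/262144 → NEW=255, ERR=-140855/262144
(1,4): OLD=178650555/16777216 → NEW=0, ERR=178650555/16777216
(1,5): OLD=47334594733/268435456 → NEW=255, ERR=-21116446547/268435456
(2,0): OLD=8250339/32768 → NEW=255, ERR=-105501/32768
(2,1): OLD=120724593/1048576 → NEW=0, ERR=120724593/1048576
(2,2): OLD=4610629267/16777216 → NEW=255, ERR=332439187/16777216
(2,3): OLD=11346848699/134217728 → NEW=0, ERR=11346848699/134217728
(2,4): OLD=753899445425/4294967296 → NEW=255, ERR=-341317215055/4294967296
(2,5): OLD=-3551765349913/68719476736 → NEW=0, ERR=-3551765349913/68719476736
(3,0): OLD=4086612787/16777216 → NEW=255, ERR=-191577293/16777216
(3,1): OLD=37647674807/134217728 → NEW=255, ERR=3422154167/134217728
(3,2): OLD=143230959957/1073741824 → NEW=255, ERR=-130573205163/1073741824
(3,3): OLD=7665959297855/68719476736 → NEW=0, ERR=7665959297855/68719476736
(3,4): OLD=61882604873951/549755813888 → NEW=0, ERR=61882604873951/549755813888
(3,5): OLD=2120986830324401/8796093022208 → NEW=255, ERR=-122016890338639/8796093022208
(4,0): OLD=444985002269/2147483648 → NEW=255, ERR=-102623327971/2147483648
(4,1): OLD=-393558627719/34359738368 → NEW=0, ERR=-393558627719/34359738368
(4,2): OLD=-21443713985381/1099511627776 → NEW=0, ERR=-21443713985381/1099511627776
(4,3): OLD=3304402947661095/17592186044416 → NEW=255, ERR=-1181604493664985/17592186044416
(4,4): OLD=32696717093725847/281474976710656 → NEW=0, ERR=32696717093725847/281474976710656
(4,5): OLD=763455767672339137/4503599627370496 → NEW=255, ERR=-384962137307137343/4503599627370496
(5,0): OLD=115953783445627/549755813888 → NEW=255, ERR=-24233949095813/549755813888
(5,1): OLD=3703005697006123/17592186044416 → NEW=255, ERR=-783001744319957/17592186044416
(5,2): OLD=1846936980748425/140737488355328 → NEW=0, ERR=1846936980748425/140737488355328
(5,3): OLD=672447665079550579/4503599627370496 → NEW=255, ERR=-475970239899925901/4503599627370496
(5,4): OLD=1754940898054090483/9007199254740992 → NEW=255, ERR=-541894911904862477/9007199254740992
(5,5): OLD=16894184846958323471/144115188075855872 → NEW=0, ERR=16894184846958323471/144115188075855872
Output grid:
  Row 0: #...#.  (4 black, running=4)
  Row 1: .#.#.#  (3 black, running=7)
  Row 2: #.#.#.  (3 black, running=10)
  Row 3: ###..#  (2 black, running=12)
  Row 4: #..#.#  (3 black, running=15)
  Row 5: ##.##.  (2 black, running=17)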